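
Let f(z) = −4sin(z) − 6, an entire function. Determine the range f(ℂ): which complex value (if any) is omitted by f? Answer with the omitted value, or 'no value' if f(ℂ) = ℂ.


Little Picard bounds the complement of f(ℂ) to at most one point.
sin is entire and surjective onto ℂ: for every w ∈ ℂ, sin(ζ) = w has a solution ζ ∈ ℂ (e.g., via the complex inverse arcsin). With ζ = z this gives z = ζ/(1). Then -4·sin(z) takes every value in -4·ℂ = ℂ, and adding -6 is a bijection of ℂ. So f is surjective and omits no value. (Note: only on the real line is sin bounded by [−1, 1].)

Omitted value: no value.


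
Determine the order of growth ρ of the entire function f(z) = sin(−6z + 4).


sin(w) is a linear combination of e^{iw} and e^{−iw} (or e^w, e^{−w} in the hyperbolic case), so |sin(w)| ≤ e^{|w|}. With w = −6z + 4, |w| ≤ 6|z| + 4 = 6r + 4 on |z| = r, giving M(r) ≤ e^{6r + 4}, so ρ ≤ 1. On a suitable ray (z = it for sin/cos; z = t for sinh/cosh, t real → ∞), |sin(−6z + 4)| grows like e^{6|t|}/2, so ρ ≥ 1. Hence ρ = 1.
Therefore ρ = 1.

Order ρ = 1.


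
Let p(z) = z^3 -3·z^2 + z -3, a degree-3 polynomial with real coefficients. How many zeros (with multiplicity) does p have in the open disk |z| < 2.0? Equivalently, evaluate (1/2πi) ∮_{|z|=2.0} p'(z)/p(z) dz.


The zeros of p are: (0 + 1i), (0 - 1i), 3.
Their magnitudes are: 1, 1, 3.
Zeros with |z| < R = 2.0: (0 + 1i), (0 - 1i).
Count = 2.
By the argument principle, (1/2πi) ∮_{|z|=R} p'(z)/p(z) dz equals exactly this count.

Number of zeros inside |z| < 2.0: 2.


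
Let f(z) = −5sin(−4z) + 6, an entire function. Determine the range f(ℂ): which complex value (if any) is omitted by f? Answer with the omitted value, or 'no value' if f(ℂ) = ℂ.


Little Picard bounds the complement of f(ℂ) to at most one point.
sin is entire and surjective onto ℂ: for every w ∈ ℂ, sin(ζ) = w has a solution ζ ∈ ℂ (e.g., via the complex inverse arcsin). With ζ = −4z this gives z = ζ/(-4). Then -5·sin(−4z) takes every value in -5·ℂ = ℂ, and adding 6 is a bijection of ℂ. So f is surjective and omits no value. (Note: only on the real line is sin bounded by [−1, 1].)

Omitted value: no value.


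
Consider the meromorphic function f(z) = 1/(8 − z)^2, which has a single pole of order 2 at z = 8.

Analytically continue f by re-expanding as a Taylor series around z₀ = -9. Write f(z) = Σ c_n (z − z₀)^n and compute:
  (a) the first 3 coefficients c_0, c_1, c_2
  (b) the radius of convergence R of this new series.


Let w = z − z₀, so z = z₀ + w.
Then 8 − z = 8 − (z₀ + w) = (8 − z₀) − w = 17 − w.
f(z) = 1/(17 − w)^2 = (1/(17)^2) · (1 − w/(17))^{−2}.
By the binomial series (1−u)^{−2} = Σ_{n≥0} C(n+1, 1) u^n for |u|<1, with u = w/(17):
  c_n = C(n+1, 1) / (17)^(n+2).
  c_0 = 1/(17)^2 = 1/289.
  c_1 = 2/(17)^3 = 2/4913.
  c_2 = 3/(17)^4 = 3/83521.
The series is valid for |w/d| < 1, i.e. |z − z₀| < |d|.
Radius of convergence: R = |8 − z₀| = |17| = 17 (distance from z₀ to the singularity z = 8).

c_0 = 1/289, c_1 = 2/4913, c_2 = 3/83521; R = 17.


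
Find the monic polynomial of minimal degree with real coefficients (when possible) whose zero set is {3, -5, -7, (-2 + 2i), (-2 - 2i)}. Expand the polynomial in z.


The polynomial is p(z) = ∏_{α ∈ S} (z − α), where S = {3, -5, -7, (-2 + 2i), (-2 - 2i)}.
Expanding the product yields: p(z) = z^5 + 13·z^4 + 43·z^3 -37·z^2 -428·z -840.
Note conjugate pairs combine to real quadratics: (z − (-2+2i))(z − (-2−2i)) = z² + 4z + 8.
The resulting polynomial has degree 5 and real coefficients as required.

p(z) = z^5 + 13·z^4 + 43·z^3 -37·z^2 -428·z -840.


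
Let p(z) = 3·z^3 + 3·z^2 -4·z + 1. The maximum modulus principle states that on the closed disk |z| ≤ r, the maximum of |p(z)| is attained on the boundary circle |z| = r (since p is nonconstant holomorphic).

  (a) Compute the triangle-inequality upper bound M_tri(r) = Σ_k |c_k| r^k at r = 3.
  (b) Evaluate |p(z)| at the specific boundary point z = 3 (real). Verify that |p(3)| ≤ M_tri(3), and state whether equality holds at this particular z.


Coefficients: c_0 = 1, c_1 = -4, c_2 = 3, c_3 = 3. Radius r = 3.
Part (a). Triangle bound: M_tri(r) = Σ_k |c_k| r^k
  = |1|·3^0 + |-4|·3^1 + |3|·3^2 + |3|·3^3
  = 1 + 12 + 27 + 81 = 121.
This bounds M(r) := max_{|z|=r} |p(z)| from above; equality holds iff all terms c_k z^k can be made to align in phase at a single z on |z|=r.
Part (b). At z = 3 (real, on the circle |z| = r):
  p(3) = (1)·3^0 + (-4)·3^1 + (3)·3^2 + (3)·3^3 = 97.
  |p(3)| = 97.
Check: |p(3)| = 97 ≤ 121 = M_tri(3). ✓ Equality does not hold at z = 3 (the coefficients have mixed signs, so the terms do not all align in phase there).

M_tri(3) = 121; |p(3)| = 97; equality at z=3: no.


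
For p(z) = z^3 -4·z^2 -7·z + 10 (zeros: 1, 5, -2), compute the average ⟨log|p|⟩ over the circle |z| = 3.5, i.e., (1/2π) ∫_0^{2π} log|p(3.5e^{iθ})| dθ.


Zeros: -2, 1, 5; r = 3.5.
Inside |z| < r: -2, 1. Outside (|z| ≥ r): 5.
p(0) = 10, so log|p(0)| = log(10) = 2.3026.
Apply Jensen: I(r) = log|p(0)| + Σ_k log(r/|z_k|), summed over zeros inside |z| < r.
  log(r/|z_k|) for z_k = 1: log(3.5/1) = 1.2528
  log(r/|z_k|) for z_k = -2: log(3.5/2) = 0.5596
  Outside zeros (5) contribute nothing to the Jensen sum.
Sum over inside zeros: 1.8124.
I(r) = log|p(0)| + (inside sum) = 2.3026 + 1.8124 = 4.1150.
Note: since some zeros are outside |z| ≤ r, the simplified n·log(r) form does NOT apply — only the inside zeros contribute.

I(r) ≈ 4.1150.


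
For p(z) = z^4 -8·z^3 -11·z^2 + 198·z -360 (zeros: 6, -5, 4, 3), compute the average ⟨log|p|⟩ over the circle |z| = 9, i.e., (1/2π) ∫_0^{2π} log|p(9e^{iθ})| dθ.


Zeros: -5, 3, 4, 6; r = 9.
Inside |z| < r: -5, 3, 4, 6. Outside (|z| ≥ r): ∅.
p(0) = -360, so log|p(0)| = log(360) = 5.8861.
Apply Jensen: I(r) = log|p(0)| + Σ_k log(r/|z_k|), summed over zeros inside |z| < r.
  log(r/|z_k|) for z_k = 6: log(9/6) = 0.4055
  log(r/|z_k|) for z_k = -5: log(9/5) = 0.5878
  log(r/|z_k|) for z_k = 4: log(9/4) = 0.8109
  log(r/|z_k|) for z_k = 3: log(9/3) = 1.0986
Sum over inside zeros: 2.9028.
I(r) = log|p(0)| + (inside sum) = 5.8861 + 2.9028 = 8.7889.
Closed form (all zeros inside, monic): I(r) = n·log(r) = 4·log(9) = 8.7889. ✓

I(r) ≈ 8.7889.


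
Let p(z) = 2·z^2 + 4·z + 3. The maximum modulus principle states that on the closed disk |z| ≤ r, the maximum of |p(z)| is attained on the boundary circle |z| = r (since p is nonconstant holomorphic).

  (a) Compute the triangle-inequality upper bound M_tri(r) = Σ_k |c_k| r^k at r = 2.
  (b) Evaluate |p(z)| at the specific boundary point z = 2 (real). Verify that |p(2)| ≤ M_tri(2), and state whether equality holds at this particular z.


Coefficients: c_0 = 3, c_1 = 4, c_2 = 2. Radius r = 2.
Part (a). Triangle bound: M_tri(r) = Σ_k |c_k| r^k
  = |3|·2^0 + |4|·2^1 + |2|·2^2
  = 3 + 8 + 8 = 19.
This bounds M(r) := max_{|z|=r} |p(z)| from above; equality holds iff all terms c_k z^k can be made to align in phase at a single z on |z|=r.
Part (b). At z = 2 (real, on the circle |z| = r):
  p(2) = (3)·2^0 + (4)·2^1 + (2)·2^2 = 19.
  |p(2)| = 19.
Since all nonzero coefficients share the same sign, |p(2)| = 19 = M_tri(2); the triangle bound is attained at z = 2, so in fact M(r) = 19.

M_tri(2) = 19; |p(2)| = 19; equality at z=2: yes.


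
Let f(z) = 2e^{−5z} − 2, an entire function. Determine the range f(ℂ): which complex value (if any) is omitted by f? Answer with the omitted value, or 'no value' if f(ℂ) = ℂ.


Little Picard bounds the complement of f(ℂ) to at most one point.
e^{−5z} is never zero on ℂ, so 2·e^{−5z} takes every value in ℂ ∖ {0}. Adding -2 shifts the range to ℂ ∖ {-2}. Thus f omits exactly the value -2.

Omitted value: -2.


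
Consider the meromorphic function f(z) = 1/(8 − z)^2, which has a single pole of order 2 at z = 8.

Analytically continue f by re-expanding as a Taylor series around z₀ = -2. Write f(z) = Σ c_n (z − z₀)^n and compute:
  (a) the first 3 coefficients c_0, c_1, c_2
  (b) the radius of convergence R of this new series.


Let w = z − z₀, so z = z₀ + w.
Then 8 − z = 8 − (z₀ + w) = (8 − z₀) − w = 10 − w.
f(z) = 1/(10 − w)^2 = (1/(10)^2) · (1 − w/(10))^{−2}.
By the binomial series (1−u)^{−2} = Σ_{n≥0} C(n+1, 1) u^n for |u|<1, with u = w/(10):
  c_n = C(n+1, 1) / (10)^(n+2).
  c_0 = 1/(10)^2 = 1/100.
  c_1 = 2/(10)^3 = 1/500.
  c_2 = 3/(10)^4 = 3/10000.
The series is valid for |w/d| < 1, i.e. |z − z₀| < |d|.
Radius of convergence: R = |8 − z₀| = |10| = 10 (distance from z₀ to the singularity z = 8).

c_0 = 1/100, c_1 = 1/500, c_2 = 3/10000; R = 10.


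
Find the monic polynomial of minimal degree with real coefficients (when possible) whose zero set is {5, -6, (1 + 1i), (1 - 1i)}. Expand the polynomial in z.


The polynomial is p(z) = ∏_{α ∈ S} (z − α), where S = {5, -6, (1 + 1i), (1 - 1i)}.
Expanding the product yields: p(z) = z^4 -z^3 -30·z^2 + 62·z -60.
Note conjugate pairs combine to real quadratics: (z − (1+1i))(z − (1−1i)) = z² − 2z + 2.
The resulting polynomial has degree 4 and real coefficients as required.

p(z) = z^4 -z^3 -30·z^2 + 62·z -60.


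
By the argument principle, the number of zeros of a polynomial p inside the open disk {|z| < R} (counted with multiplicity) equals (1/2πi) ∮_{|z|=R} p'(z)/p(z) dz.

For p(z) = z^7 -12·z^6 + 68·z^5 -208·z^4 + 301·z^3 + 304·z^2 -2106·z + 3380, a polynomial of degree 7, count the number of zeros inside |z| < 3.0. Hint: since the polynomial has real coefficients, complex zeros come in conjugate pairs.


The zeros of p are: (3 + 2i), (3 - 2i), (1 + 3i), (1 - 3i), -2, (3 + 2i), (3 - 2i).
Their magnitudes are: 3.606, 3.606, 3.162, 3.162, 2, 3.606, 3.606.
Zeros with |z| < R = 3.0: -2.
Count = 1.
By the argument principle, (1/2πi) ∮_{|z|=R} p'(z)/p(z) dz equals exactly this count.

Number of zeros inside |z| < 3.0: 1.


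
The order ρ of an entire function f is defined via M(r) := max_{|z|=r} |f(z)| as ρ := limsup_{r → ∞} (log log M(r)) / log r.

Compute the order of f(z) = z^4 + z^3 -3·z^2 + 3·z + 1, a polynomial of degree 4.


|f(z)| ≤ Σ|c_k|·r^k = O(r^4) as r → ∞. Polynomial growth is O(e^{r^ε}) for every ε > 0 (since r^4/e^{r^ε} → 0), so ρ ≤ ε for all ε > 0, i.e. ρ = 0. Every nonconstant polynomial has order 0.
Therefore ρ = 0.

Order ρ = 0.


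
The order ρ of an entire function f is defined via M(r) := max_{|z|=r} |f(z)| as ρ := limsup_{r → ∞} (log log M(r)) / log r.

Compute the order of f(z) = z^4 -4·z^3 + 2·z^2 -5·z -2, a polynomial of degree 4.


|f(z)| ≤ Σ|c_k|·r^k = O(r^4) as r → ∞. Polynomial growth is O(e^{r^ε}) for every ε > 0 (since r^4/e^{r^ε} → 0), so ρ ≤ ε for all ε > 0, i.e. ρ = 0. Every nonconstant polynomial has order 0.
Therefore ρ = 0.

Order ρ = 0.


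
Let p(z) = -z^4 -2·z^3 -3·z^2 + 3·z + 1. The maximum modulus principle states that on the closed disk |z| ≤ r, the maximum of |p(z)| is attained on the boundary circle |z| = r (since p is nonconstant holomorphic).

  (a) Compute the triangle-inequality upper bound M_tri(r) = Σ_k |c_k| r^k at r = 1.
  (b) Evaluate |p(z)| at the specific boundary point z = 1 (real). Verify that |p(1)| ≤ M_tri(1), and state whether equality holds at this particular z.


Coefficients: c_0 = 1, c_1 = 3, c_2 = -3, c_3 = -2, c_4 = -1. Radius r = 1.
Part (a). Triangle bound: M_tri(r) = Σ_k |c_k| r^k
  = |1|·1^0 + |3|·1^1 + |-3|·1^2 + |-2|·1^3 + |-1|·1^4
  = 1 + 3 + 3 + 2 + 1 = 10.
This bounds M(r) := max_{|z|=r} |p(z)| from above; equality holds iff all terms c_k z^k can be made to align in phase at a single z on |z|=r.
Part (b). At z = 1 (real, on the circle |z| = r):
  p(1) = (1)·1^0 + (3)·1^1 + (-3)·1^2 + (-2)·1^3 + (-1)·1^4 = -2.
  |p(1)| = 2.
Check: |p(1)| = 2 ≤ 10 = M_tri(1). ✓ Equality does not hold at z = 1 (the coefficients have mixed signs, so the terms do not all align in phase there).

M_tri(1) = 10; |p(1)| = 2; equality at z=1: no.


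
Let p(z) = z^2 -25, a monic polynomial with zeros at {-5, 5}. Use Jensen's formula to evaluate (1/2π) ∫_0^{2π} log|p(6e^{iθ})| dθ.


Zeros: -5, 5; r = 6.
Inside |z| < r: -5, 5. Outside (|z| ≥ r): ∅.
p(0) = -25, so log|p(0)| = log(25) = 3.2189.
Apply Jensen: I(r) = log|p(0)| + Σ_k log(r/|z_k|), summed over zeros inside |z| < r.
  log(r/|z_k|) for z_k = -5: log(6/5) = 0.1823
  log(r/|z_k|) for z_k = 5: log(6/5) = 0.1823
Sum over inside zeros: 0.3646.
I(r) = log|p(0)| + (inside sum) = 3.2189 + 0.3646 = 3.5835.
Closed form (all zeros inside, monic): I(r) = n·log(r) = 2·log(6) = 3.5835. ✓

I(r) ≈ 3.5835.


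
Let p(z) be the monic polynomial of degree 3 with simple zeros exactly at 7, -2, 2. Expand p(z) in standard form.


The polynomial is p(z) = ∏_{α ∈ S} (z − α), where S = {7, -2, 2}.
Expanding the product yields: p(z) = z^3 -7·z^2 -4·z + 28.
The resulting polynomial has degree 3 and real coefficients as required.

p(z) = z^3 -7·z^2 -4·z + 28.


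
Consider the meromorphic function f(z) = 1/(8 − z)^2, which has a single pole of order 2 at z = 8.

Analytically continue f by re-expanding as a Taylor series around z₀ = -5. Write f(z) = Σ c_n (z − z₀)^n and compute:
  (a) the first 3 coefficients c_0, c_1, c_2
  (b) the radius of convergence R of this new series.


Let w = z − z₀, so z = z₀ + w.
Then 8 − z = 8 − (z₀ + w) = (8 − z₀) − w = 13 − w.
f(z) = 1/(13 − w)^2 = (1/(13)^2) · (1 − w/(13))^{−2}.
By the binomial series (1−u)^{−2} = Σ_{n≥0} C(n+1, 1) u^n for |u|<1, with u = w/(13):
  c_n = C(n+1, 1) / (13)^(n+2).
  c_0 = 1/(13)^2 = 1/169.
  c_1 = 2/(13)^3 = 2/2197.
  c_2 = 3/(13)^4 = 3/28561.
The series is valid for |w/d| < 1, i.e. |z − z₀| < |d|.
Radius of convergence: R = |8 − z₀| = |13| = 13 (distance from z₀ to the singularity z = 8).

c_0 = 1/169, c_1 = 2/2197, c_2 = 3/28561; R = 13.


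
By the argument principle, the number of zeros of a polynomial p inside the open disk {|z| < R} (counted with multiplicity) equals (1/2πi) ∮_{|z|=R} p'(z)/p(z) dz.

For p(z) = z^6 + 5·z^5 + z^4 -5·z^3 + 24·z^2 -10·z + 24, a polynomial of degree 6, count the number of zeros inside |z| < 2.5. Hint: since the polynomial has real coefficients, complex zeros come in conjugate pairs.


The zeros of p are: (0 + 1i), (0 - 1i), -4, -3, (1 + 1i), (1 - 1i).
Their magnitudes are: 1, 1, 4, 3, 1.414, 1.414.
Zeros with |z| < R = 2.5: (0 + 1i), (0 - 1i), (1 + 1i), (1 - 1i).
Count = 4.
By the argument principle, (1/2πi) ∮_{|z|=R} p'(z)/p(z) dz equals exactly this count.

Number of zeros inside |z| < 2.5: 4.


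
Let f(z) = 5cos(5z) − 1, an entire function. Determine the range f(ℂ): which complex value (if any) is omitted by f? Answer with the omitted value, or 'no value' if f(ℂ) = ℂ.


Little Picard bounds the complement of f(ℂ) to at most one point.
cos is entire and surjective onto ℂ: for every w ∈ ℂ, cos(ζ) = w has a solution ζ ∈ ℂ (e.g., via the complex inverse arccos). With ζ = 5z this gives z = ζ/(5). Then 5·cos(5z) takes every value in 5·ℂ = ℂ, and adding -1 is a bijection of ℂ. So f is surjective and omits no value. (Note: only on the real line is cos bounded by [−1, 1].)

Omitted value: no value.


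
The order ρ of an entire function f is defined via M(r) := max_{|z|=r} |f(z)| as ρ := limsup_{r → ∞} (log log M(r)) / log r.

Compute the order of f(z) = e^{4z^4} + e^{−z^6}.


Each summand is entire of order 4 and 6 respectively (as in the single-exponential case). The order of a sum is at most the max of the orders, so ρ ≤ 6. For the lower bound: on |z|=r choose arg z so that -1z^6 is real positive; then |e^{-1z^6}| = e^{1r^6} while |e^{4z^4}| ≤ e^{4r^4} = o(e^{1r^6}). So |f| ≥ e^{1r^6}(1 − o(1)) and ρ ≥ 6. Hence ρ = max(4, 6) = 6.
Therefore ρ = 6.

Order ρ = 6.


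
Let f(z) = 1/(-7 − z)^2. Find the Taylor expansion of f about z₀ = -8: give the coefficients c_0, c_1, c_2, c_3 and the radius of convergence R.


Let w = z − z₀, so z = z₀ + w.
Then -7 − z = -7 − (z₀ + w) = (-7 − z₀) − w = 1 − w.
f(z) = 1/(1 − w)^2 = (1/(1)^2) · (1 − w/(1))^{−2}.
By the binomial series (1−u)^{−2} = Σ_{n≥0} C(n+1, 1) u^n for |u|<1, with u = w/(1):
  c_n = C(n+1, 1) / (1)^(n+2).
  c_0 = 1/(1)^2 = 1.
  c_1 = 2/(1)^3 = 2.
  c_2 = 3/(1)^4 = 3.
  c_3 = 4/(1)^5 = 4.
The series is valid for |w/d| < 1, i.e. |z − z₀| < |d|.
Radius of convergence: R = |-7 − z₀| = |1| = 1 (distance from z₀ to the singularity z = -7).

c_0 = 1, c_1 = 2, c_2 = 3, c_3 = 4; R = 1.


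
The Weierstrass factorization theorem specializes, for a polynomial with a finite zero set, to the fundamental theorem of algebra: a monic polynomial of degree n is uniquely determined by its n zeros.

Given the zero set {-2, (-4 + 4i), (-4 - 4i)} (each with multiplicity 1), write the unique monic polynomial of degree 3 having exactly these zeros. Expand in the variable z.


The polynomial is p(z) = ∏_{α ∈ S} (z − α), where S = {-2, (-4 + 4i), (-4 - 4i)}.
Expanding the product yields: p(z) = z^3 + 10·z^2 + 48·z + 64.
Note conjugate pairs combine to real quadratics: (z − (-4+4i))(z − (-4−4i)) = z² + 8z + 32.
The resulting polynomial has degree 3 and real coefficients as required.

p(z) = z^3 + 10·z^2 + 48·z + 64.


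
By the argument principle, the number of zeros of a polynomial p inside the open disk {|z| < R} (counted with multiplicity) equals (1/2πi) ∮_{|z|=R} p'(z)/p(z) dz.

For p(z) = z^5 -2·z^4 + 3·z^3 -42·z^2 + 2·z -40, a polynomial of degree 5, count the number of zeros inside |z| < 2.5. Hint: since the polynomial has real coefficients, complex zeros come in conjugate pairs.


The zeros of p are: (0 + 1i), (0 - 1i), (-1 + 3i), (-1 - 3i), 4.
Their magnitudes are: 1, 1, 3.162, 3.162, 4.
Zeros with |z| < R = 2.5: (0 + 1i), (0 - 1i).
Count = 2.
By the argument principle, (1/2πi) ∮_{|z|=R} p'(z)/p(z) dz equals exactly this count.

Number of zeros inside |z| < 2.5: 2.


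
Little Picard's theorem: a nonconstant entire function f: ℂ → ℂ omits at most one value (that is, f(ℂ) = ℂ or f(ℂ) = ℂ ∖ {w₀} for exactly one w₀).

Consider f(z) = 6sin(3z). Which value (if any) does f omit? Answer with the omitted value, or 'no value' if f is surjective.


Little Picard bounds the complement of f(ℂ) to at most one point.
sin is entire and surjective onto ℂ: for every w ∈ ℂ, sin(ζ) = w has a solution ζ ∈ ℂ (e.g., via the complex inverse arcsin). With ζ = 3z this gives z = ζ/(3). Then 6·sin(3z) takes every value in 6·ℂ = ℂ, and adding 0 is a bijection of ℂ. So f is surjective and omits no value. (Note: only on the real line is sin bounded by [−1, 1].)

Omitted value: no value.


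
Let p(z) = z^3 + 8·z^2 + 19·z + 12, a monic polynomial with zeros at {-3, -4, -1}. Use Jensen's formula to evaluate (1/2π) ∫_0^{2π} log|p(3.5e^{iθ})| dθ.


Zeros: -4, -3, -1; r = 3.5.
Inside |z| < r: -3, -1. Outside (|z| ≥ r): -4.
p(0) = 12, so log|p(0)| = log(12) = 2.4849.
Apply Jensen: I(r) = log|p(0)| + Σ_k log(r/|z_k|), summed over zeros inside |z| < r.
  log(r/|z_k|) for z_k = -3: log(3.5/3) = 0.1542
  log(r/|z_k|) for z_k = -1: log(3.5/1) = 1.2528
  Outside zeros (-4) contribute nothing to the Jensen sum.
Sum over inside zeros: 1.4069.
I(r) = log|p(0)| + (inside sum) = 2.4849 + 1.4069 = 3.8918.
Note: since some zeros are outside |z| ≤ r, the simplified n·log(r) form does NOT apply — only the inside zeros contribute.

I(r) ≈ 3.8918.


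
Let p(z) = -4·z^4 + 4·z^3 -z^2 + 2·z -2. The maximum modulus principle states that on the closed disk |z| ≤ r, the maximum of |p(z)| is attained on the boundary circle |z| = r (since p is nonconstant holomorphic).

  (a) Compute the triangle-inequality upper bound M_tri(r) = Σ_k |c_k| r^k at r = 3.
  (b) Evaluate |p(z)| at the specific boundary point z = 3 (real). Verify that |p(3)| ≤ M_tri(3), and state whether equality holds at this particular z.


Coefficients: c_0 = -2, c_1 = 2, c_2 = -1, c_3 = 4, c_4 = -4. Radius r = 3.
Part (a). Triangle bound: M_tri(r) = Σ_k |c_k| r^k
  = |-2|·3^0 + |2|·3^1 + |-1|·3^2 + |4|·3^3 + |-4|·3^4
  = 2 + 6 + 9 + 108 + 324 = 449.
This bounds M(r) := max_{|z|=r} |p(z)| from above; equality holds iff all terms c_k z^k can be made to align in phase at a single z on |z|=r.
Part (b). At z = 3 (real, on the circle |z| = r):
  p(3) = (-2)·3^0 + (2)·3^1 + (-1)·3^2 + (4)·3^3 + (-4)·3^4 = -221.
  |p(3)| = 221.
Check: |p(3)| = 221 ≤ 449 = M_tri(3). ✓ Equality does not hold at z = 3 (the coefficients have mixed signs, so the terms do not all align in phase there).

M_tri(3) = 449; |p(3)| = 221; equality at z=3: no.


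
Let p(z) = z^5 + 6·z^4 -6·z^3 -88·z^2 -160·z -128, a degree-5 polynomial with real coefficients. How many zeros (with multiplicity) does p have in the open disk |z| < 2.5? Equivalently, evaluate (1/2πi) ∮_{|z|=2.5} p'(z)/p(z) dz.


The zeros of p are: -4, (-1 + 1i), (-1 - 1i), -4, 4.
Their magnitudes are: 4, 1.414, 1.414, 4, 4.
Zeros with |z| < R = 2.5: (-1 + 1i), (-1 - 1i).
Count = 2.
By the argument principle, (1/2πi) ∮_{|z|=R} p'(z)/p(z) dz equals exactly this count.

Number of zeros inside |z| < 2.5: 2.


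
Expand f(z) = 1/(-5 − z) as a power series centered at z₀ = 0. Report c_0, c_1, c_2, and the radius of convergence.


Let w = z − z₀, so z = z₀ + w.
Then -5 − z = -5 − (z₀ + w) = (-5 − z₀) − w = -5 − w.
f(z) = 1/(-5 − w) = (1/(-5)) · 1/(1 − w/(-5)) = Σ_{n≥0} w^n / (-5)^(n+1).
So c_n = 1/(-5)^(n+1):
  c_0 = 1/(-5)^1 = -1/5.
  c_1 = 1/(-5)^2 = 1/25.
  c_2 = 1/(-5)^3 = -1/125.
The series is valid for |w/d| < 1, i.e. |z − z₀| < |d|.
Radius of convergence: R = |-5 − z₀| = |-5| = 5 (distance from z₀ to the singularity z = -5).

c_0 = -1/5, c_1 = 1/25, c_2 = -1/125; R = 5.


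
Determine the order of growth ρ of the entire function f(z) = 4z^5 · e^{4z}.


M(r) = max_{|z|=r} |4|·|z|^5·|e^{4z}| = 4·r^5 · e^{4r^1} (the factors attain their maxima compatibly on |z|=r). Then log M(r) = log 4 + 5·log r + 4r^1, dominated by the last term, so log log M(r) ~ 1·log r. The polynomial factor 4z^5 contributes only a log r term and does not affect the order. ρ = 1.
Therefore ρ = 1.

Order ρ = 1.


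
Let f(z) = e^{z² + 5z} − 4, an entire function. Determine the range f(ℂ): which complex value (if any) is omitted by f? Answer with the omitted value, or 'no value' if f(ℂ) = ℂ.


Little Picard bounds the complement of f(ℂ) to at most one point.
The exponent g(z) = z² + 5z is a nonconstant polynomial, hence surjective onto ℂ. So e^{g(z)} takes every value in {e^w : w ∈ ℂ} = ℂ ∖ {0}. Adding -4 shifts the range to ℂ ∖ {-4}. f omits exactly -4.

Omitted value: -4.


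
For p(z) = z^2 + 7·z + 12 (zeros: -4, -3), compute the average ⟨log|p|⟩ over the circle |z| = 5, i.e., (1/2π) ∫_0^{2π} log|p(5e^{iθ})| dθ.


Zeros: -4, -3; r = 5.
Inside |z| < r: -4, -3. Outside (|z| ≥ r): ∅.
p(0) = 12, so log|p(0)| = log(12) = 2.4849.
Apply Jensen: I(r) = log|p(0)| + Σ_k log(r/|z_k|), summed over zeros inside |z| < r.
  log(r/|z_k|) for z_k = -4: log(5/4) = 0.2231
  log(r/|z_k|) for z_k = -3: log(5/3) = 0.5108
Sum over inside zeros: 0.7340.
I(r) = log|p(0)| + (inside sum) = 2.4849 + 0.7340 = 3.2189.
Closed form (all zeros inside, monic): I(r) = n·log(r) = 2·log(5) = 3.2189. ✓

I(r) ≈ 3.2189.


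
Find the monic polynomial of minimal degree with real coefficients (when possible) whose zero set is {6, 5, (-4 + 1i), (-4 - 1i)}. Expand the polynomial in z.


The polynomial is p(z) = ∏_{α ∈ S} (z − α), where S = {6, 5, (-4 + 1i), (-4 - 1i)}.
Expanding the product yields: p(z) = z^4 -3·z^3 -41·z^2 + 53·z + 510.
Note conjugate pairs combine to real quadratics: (z − (-4+1i))(z − (-4−1i)) = z² + 8z + 17.
The resulting polynomial has degree 4 and real coefficients as required.

p(z) = z^4 -3·z^3 -41·z^2 + 53·z + 510.


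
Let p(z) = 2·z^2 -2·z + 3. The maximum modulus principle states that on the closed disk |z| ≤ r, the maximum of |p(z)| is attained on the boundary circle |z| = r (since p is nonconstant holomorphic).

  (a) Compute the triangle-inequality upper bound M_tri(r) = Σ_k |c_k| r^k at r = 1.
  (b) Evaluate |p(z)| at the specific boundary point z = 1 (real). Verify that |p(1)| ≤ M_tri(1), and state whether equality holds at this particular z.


Coefficients: c_0 = 3, c_1 = -2, c_2 = 2. Radius r = 1.
Part (a). Triangle bound: M_tri(r) = Σ_k |c_k| r^k
  = |3|·1^0 + |-2|·1^1 + |2|·1^2
  = 3 + 2 + 2 = 7.
This bounds M(r) := max_{|z|=r} |p(z)| from above; equality holds iff all terms c_k z^k can be made to align in phase at a single z on |z|=r.
Part (b). At z = 1 (real, on the circle |z| = r):
  p(1) = (3)·1^0 + (-2)·1^1 + (2)·1^2 = 3.
  |p(1)| = 3.
Check: |p(1)| = 3 ≤ 7 = M_tri(1). ✓ Equality does not hold at z = 1 (the coefficients have mixed signs, so the terms do not all align in phase there).

M_tri(1) = 7; |p(1)| = 3; equality at z=1: no.


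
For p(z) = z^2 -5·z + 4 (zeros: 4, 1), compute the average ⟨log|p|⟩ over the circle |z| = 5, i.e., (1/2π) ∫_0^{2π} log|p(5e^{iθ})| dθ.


Zeros: 1, 4; r = 5.
Inside |z| < r: 1, 4. Outside (|z| ≥ r): ∅.
p(0) = 4, so log|p(0)| = log(4) = 1.3863.
Apply Jensen: I(r) = log|p(0)| + Σ_k log(r/|z_k|), summed over zeros inside |z| < r.
  log(r/|z_k|) for z_k = 4: log(5/4) = 0.2231
  log(r/|z_k|) for z_k = 1: log(5/1) = 1.6094
Sum over inside zeros: 1.8326.
I(r) = log|p(0)| + (inside sum) = 1.3863 + 1.8326 = 3.2189.
Closed form (all zeros inside, monic): I(r) = n·log(r) = 2·log(5) = 3.2189. ✓

I(r) ≈ 3.2189.


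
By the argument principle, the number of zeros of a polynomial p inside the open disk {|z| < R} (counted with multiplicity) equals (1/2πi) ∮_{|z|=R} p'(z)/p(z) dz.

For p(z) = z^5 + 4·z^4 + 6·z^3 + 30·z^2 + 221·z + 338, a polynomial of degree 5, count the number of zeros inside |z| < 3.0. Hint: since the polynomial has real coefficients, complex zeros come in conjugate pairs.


The zeros of p are: (-3 + 2i), (-3 - 2i), (2 + 3i), (2 - 3i), -2.
Their magnitudes are: 3.606, 3.606, 3.606, 3.606, 2.
Zeros with |z| < R = 3.0: -2.
Count = 1.
By the argument principle, (1/2πi) ∮_{|z|=R} p'(z)/p(z) dz equals exactly this count.

Number of zeros inside |z| < 3.0: 1.


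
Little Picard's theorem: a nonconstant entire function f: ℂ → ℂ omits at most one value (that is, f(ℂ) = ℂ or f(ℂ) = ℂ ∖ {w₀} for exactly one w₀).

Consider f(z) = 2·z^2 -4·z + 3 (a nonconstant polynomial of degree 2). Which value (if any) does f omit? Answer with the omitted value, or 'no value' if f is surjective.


Little Picard bounds the complement of f(ℂ) to at most one point.
For every w ∈ ℂ, the equation p(z) − w = 0 is a nonconstant polynomial in z and hence has at least one root by the fundamental theorem of algebra. So p is surjective onto ℂ, omitting no value.

Omitted value: no value.


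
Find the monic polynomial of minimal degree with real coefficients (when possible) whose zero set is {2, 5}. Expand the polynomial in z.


The polynomial is p(z) = ∏_{α ∈ S} (z − α), where S = {2, 5}.
Expanding the product yields: p(z) = z^2 -7·z + 10.
The resulting polynomial has degree 2 and real coefficients as required.

p(z) = z^2 -7·z + 10.


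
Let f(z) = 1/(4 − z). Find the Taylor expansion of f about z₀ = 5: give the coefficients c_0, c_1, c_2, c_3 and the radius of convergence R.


Let w = z − z₀, so z = z₀ + w.
Then 4 − z = 4 − (z₀ + w) = (4 − z₀) − w = -1 − w.
f(z) = 1/(-1 − w) = (1/(-1)) · 1/(1 − w/(-1)) = Σ_{n≥0} w^n / (-1)^(n+1).
So c_n = 1/(-1)^(n+1):
  c_0 = 1/(-1)^1 = -1.
  c_1 = 1/(-1)^2 = 1.
  c_2 = 1/(-1)^3 = -1.
  c_3 = 1/(-1)^4 = 1.
The series is valid for |w/d| < 1, i.e. |z − z₀| < |d|.
Radius of convergence: R = |4 − z₀| = |-1| = 1 (distance from z₀ to the singularity z = 4).

c_0 = -1, c_1 = 1, c_2 = -1, c_3 = 1; R = 1.


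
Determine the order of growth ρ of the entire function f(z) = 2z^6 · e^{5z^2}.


M(r) = max_{|z|=r} |2|·|z|^6·|e^{5z^2}| = 2·r^6 · e^{5r^2} (the factors attain their maxima compatibly on |z|=r). Then log M(r) = log 2 + 6·log r + 5r^2, dominated by the last term, so log log M(r) ~ 2·log r. The polynomial factor 2z^6 contributes only a log r term and does not affect the order. ρ = 2.
Therefore ρ = 2.

Order ρ = 2.


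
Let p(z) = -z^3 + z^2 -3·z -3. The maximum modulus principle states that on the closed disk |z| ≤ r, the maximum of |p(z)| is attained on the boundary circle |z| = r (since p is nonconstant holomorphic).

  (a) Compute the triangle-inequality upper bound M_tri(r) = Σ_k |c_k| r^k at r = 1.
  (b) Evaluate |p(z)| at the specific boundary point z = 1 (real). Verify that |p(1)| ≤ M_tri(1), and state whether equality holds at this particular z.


Coefficients: c_0 = -3, c_1 = -3, c_2 = 1, c_3 = -1. Radius r = 1.
Part (a). Triangle bound: M_tri(r) = Σ_k |c_k| r^k
  = |-3|·1^0 + |-3|·1^1 + |1|·1^2 + |-1|·1^3
  = 3 + 3 + 1 + 1 = 8.
This bounds M(r) := max_{|z|=r} |p(z)| from above; equality holds iff all terms c_k z^k can be made to align in phase at a single z on |z|=r.
Part (b). At z = 1 (real, on the circle |z| = r):
  p(1) = (-3)·1^0 + (-3)·1^1 + (1)·1^2 + (-1)·1^3 = -6.
  |p(1)| = 6.
Check: |p(1)| = 6 ≤ 8 = M_tri(1). ✓ Equality does not hold at z = 1 (the coefficients have mixed signs, so the terms do not all align in phase there).

M_tri(1) = 8; |p(1)| = 6; equality at z=1: no.


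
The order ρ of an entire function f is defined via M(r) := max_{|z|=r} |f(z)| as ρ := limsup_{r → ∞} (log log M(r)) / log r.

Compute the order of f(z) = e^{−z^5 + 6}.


|e^{−z^5 + 6}| = e^{Re(-1·z^5) + 6} ≤ e^{1|z|^5 + 6} = e^{1r^5 + 6} on |z| = r, so ρ ≤ 5. Choosing z on |z|=r so that -1·z^5 is real positive (always possible by picking arg z appropriately) gives |f(z)| = e^{1r^5 + 6}, matching the bound. The additive constant 6 does not affect log log M(r) ~ 5·log r. Hence ρ = 5.
Therefore ρ = 5.

Order ρ = 5.


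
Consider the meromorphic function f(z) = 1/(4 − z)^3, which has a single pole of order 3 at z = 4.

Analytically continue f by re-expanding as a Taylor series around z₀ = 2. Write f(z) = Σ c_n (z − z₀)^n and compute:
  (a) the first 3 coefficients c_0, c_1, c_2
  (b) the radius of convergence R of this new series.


Let w = z − z₀, so z = z₀ + w.
Then 4 − z = 4 − (z₀ + w) = (4 − z₀) − w = 2 − w.
f(z) = 1/(2 − w)^3 = (1/(2)^3) · (1 − w/(2))^{−3}.
By the binomial series (1−u)^{−3} = Σ_{n≥0} C(n+2, 2) u^n for |u|<1, with u = w/(2):
  c_n = C(n+2, 2) / (2)^(n+3).
  c_0 = 1/(2)^3 = 1/8.
  c_1 = 3/(2)^4 = 3/16.
  c_2 = 6/(2)^5 = 3/16.
The series is valid for |w/d| < 1, i.e. |z − z₀| < |d|.
Radius of convergence: R = |4 − z₀| = |2| = 2 (distance from z₀ to the singularity z = 4).

c_0 = 1/8, c_1 = 3/16, c_2 = 3/16; R = 2.


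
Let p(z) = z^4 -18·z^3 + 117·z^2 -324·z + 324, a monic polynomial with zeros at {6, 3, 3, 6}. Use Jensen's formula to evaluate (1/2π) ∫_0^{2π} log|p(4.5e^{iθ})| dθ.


Zeros: 3, 3, 6, 6; r = 4.5.
Inside |z| < r: 3, 3. Outside (|z| ≥ r): 6, 6.
p(0) = 324, so log|p(0)| = log(324) = 5.7807.
Apply Jensen: I(r) = log|p(0)| + Σ_k log(r/|z_k|), summed over zeros inside |z| < r.
  log(r/|z_k|) for z_k = 3: log(4.5/3) = 0.4055
  log(r/|z_k|) for z_k = 3: log(4.5/3) = 0.4055
  Outside zeros (6, 6) contribute nothing to the Jensen sum.
Sum over inside zeros: 0.8109.
I(r) = log|p(0)| + (inside sum) = 5.7807 + 0.8109 = 6.5917.
Note: since some zeros are outside |z| ≤ r, the simplified n·log(r) form does NOT apply — only the inside zeros contribute.

I(r) ≈ 6.5917.


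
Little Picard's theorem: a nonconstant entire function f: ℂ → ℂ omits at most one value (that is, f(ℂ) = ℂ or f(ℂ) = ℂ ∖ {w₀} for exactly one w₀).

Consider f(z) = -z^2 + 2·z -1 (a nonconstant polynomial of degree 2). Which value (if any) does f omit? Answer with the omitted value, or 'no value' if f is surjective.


Little Picard bounds the complement of f(ℂ) to at most one point.
For every w ∈ ℂ, the equation p(z) − w = 0 is a nonconstant polynomial in z and hence has at least one root by the fundamental theorem of algebra. So p is surjective onto ℂ, omitting no value.

Omitted value: no value.


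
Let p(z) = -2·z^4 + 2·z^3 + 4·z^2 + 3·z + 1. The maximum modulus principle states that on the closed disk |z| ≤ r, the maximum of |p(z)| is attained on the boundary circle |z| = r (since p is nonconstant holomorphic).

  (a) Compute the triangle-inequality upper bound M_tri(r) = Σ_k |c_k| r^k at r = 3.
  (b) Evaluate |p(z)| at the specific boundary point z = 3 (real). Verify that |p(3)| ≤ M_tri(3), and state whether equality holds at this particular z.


Coefficients: c_0 = 1, c_1 = 3, c_2 = 4, c_3 = 2, c_4 = -2. Radius r = 3.
Part (a). Triangle bound: M_tri(r) = Σ_k |c_k| r^k
  = |1|·3^0 + |3|·3^1 + |4|·3^2 + |2|·3^3 + |-2|·3^4
  = 1 + 9 + 36 + 54 + 162 = 262.
This bounds M(r) := max_{|z|=r} |p(z)| from above; equality holds iff all terms c_k z^k can be made to align in phase at a single z on |z|=r.
Part (b). At z = 3 (real, on the circle |z| = r):
  p(3) = (1)·3^0 + (3)·3^1 + (4)·3^2 + (2)·3^3 + (-2)·3^4 = -62.
  |p(3)| = 62.
Check: |p(3)| = 62 ≤ 262 = M_tri(3). ✓ Equality does not hold at z = 3 (the coefficients have mixed signs, so the terms do not all align in phase there).

M_tri(3) = 262; |p(3)| = 62; equality at z=3: no.


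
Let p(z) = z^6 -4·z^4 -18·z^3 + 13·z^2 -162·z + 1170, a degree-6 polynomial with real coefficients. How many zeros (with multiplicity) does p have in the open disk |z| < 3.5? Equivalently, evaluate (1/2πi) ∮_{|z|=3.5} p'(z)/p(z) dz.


The zeros of p are: (0 + 3i), (0 - 3i), (-3 + 2i), (-3 - 2i), (3 + 1i), (3 - 1i).
Their magnitudes are: 3, 3, 3.606, 3.606, 3.162, 3.162.
Zeros with |z| < R = 3.5: (0 + 3i), (0 - 3i), (3 + 1i), (3 - 1i).
Count = 4.
By the argument principle, (1/2πi) ∮_{|z|=R} p'(z)/p(z) dz equals exactly this count.

Number of zeros inside |z| < 3.5: 4.


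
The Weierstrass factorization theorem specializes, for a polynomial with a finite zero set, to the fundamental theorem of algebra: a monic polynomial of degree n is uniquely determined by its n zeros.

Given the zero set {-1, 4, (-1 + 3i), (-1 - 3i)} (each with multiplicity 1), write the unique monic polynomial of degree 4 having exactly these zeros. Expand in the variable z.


The polynomial is p(z) = ∏_{α ∈ S} (z − α), where S = {-1, 4, (-1 + 3i), (-1 - 3i)}.
Expanding the product yields: p(z) = z^4 -z^3 -38·z -40.
Note conjugate pairs combine to real quadratics: (z − (-1+3i))(z − (-1−3i)) = z² + 2z + 10.
The resulting polynomial has degree 4 and real coefficients as required.

p(z) = z^4 -z^3 -38·z -40.


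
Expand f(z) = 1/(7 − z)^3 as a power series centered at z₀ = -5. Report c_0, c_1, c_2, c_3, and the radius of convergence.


Let w = z − z₀, so z = z₀ + w.
Then 7 − z = 7 − (z₀ + w) = (7 − z₀) − w = 12 − w.
f(z) = 1/(12 − w)^3 = (1/(12)^3) · (1 − w/(12))^{−3}.
By the binomial series (1−u)^{−3} = Σ_{n≥0} C(n+2, 2) u^n for |u|<1, with u = w/(12):
  c_n = C(n+2, 2) / (12)^(n+3).
  c_0 = 1/(12)^3 = 1/1728.
  c_1 = 3/(12)^4 = 1/6912.
  c_2 = 6/(12)^5 = 1/41472.
  c_3 = 10/(12)^6 = 5/1492992.
The series is valid for |w/d| < 1, i.e. |z − z₀| < |d|.
Radius of convergence: R = |7 − z₀| = |12| = 12 (distance from z₀ to the singularity z = 7).

c_0 = 1/1728, c_1 = 1/6912, c_2 = 1/41472, c_3 = 5/1492992; R = 12.


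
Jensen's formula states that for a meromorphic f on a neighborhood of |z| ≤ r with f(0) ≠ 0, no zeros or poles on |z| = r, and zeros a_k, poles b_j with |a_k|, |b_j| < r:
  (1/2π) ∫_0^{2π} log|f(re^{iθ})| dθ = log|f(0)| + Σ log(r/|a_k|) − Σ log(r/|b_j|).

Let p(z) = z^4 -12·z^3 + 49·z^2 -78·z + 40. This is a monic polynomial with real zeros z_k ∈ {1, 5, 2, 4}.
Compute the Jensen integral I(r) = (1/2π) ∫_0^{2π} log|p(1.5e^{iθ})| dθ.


Zeros: 1, 2, 4, 5; r = 1.5.
Inside |z| < r: 1. Outside (|z| ≥ r): 2, 4, 5.
p(0) = 40, so log|p(0)| = log(40) = 3.6889.
Apply Jensen: I(r) = log|p(0)| + Σ_k log(r/|z_k|), summed over zeros inside |z| < r.
  log(r/|z_k|) for z_k = 1: log(1.5/1) = 0.4055
  Outside zeros (2, 4, 5) contribute nothing to the Jensen sum.
Sum over inside zeros: 0.4055.
I(r) = log|p(0)| + (inside sum) = 3.6889 + 0.4055 = 4.0943.
Note: since some zeros are outside |z| ≤ r, the simplified n·log(r) form does NOT apply — only the inside zeros contribute.

I(r) ≈ 4.0943.


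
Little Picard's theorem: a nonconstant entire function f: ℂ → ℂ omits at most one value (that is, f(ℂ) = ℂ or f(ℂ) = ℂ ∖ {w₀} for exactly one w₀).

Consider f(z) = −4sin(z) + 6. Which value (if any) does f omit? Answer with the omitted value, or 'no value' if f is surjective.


Little Picard bounds the complement of f(ℂ) to at most one point.
sin is entire and surjective onto ℂ: for every w ∈ ℂ, sin(ζ) = w has a solution ζ ∈ ℂ (e.g., via the complex inverse arcsin). With ζ = z this gives z = ζ/(1). Then -4·sin(z) takes every value in -4·ℂ = ℂ, and adding 6 is a bijection of ℂ. So f is surjective and omits no value. (Note: only on the real line is sin bounded by [−1, 1].)

Omitted value: no value.


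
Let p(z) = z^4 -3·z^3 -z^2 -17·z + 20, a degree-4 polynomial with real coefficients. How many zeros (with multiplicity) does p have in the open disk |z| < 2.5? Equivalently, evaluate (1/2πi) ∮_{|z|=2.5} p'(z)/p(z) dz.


The zeros of p are: 1, (-1 + 2i), (-1 - 2i), 4.
Their magnitudes are: 1, 2.236, 2.236, 4.
Zeros with |z| < R = 2.5: 1, (-1 + 2i), (-1 - 2i).
Count = 3.
By the argument principle, (1/2πi) ∮_{|z|=R} p'(z)/p(z) dz equals exactly this count.

Number of zeros inside |z| < 2.5: 3.


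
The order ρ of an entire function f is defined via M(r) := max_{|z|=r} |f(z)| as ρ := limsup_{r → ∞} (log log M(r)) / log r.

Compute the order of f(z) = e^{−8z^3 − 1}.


|e^{−8z^3 − 1}| = e^{Re(-8·z^3) + -1} ≤ e^{8|z|^3 + -1} = e^{8r^3 + -1} on |z| = r, so ρ ≤ 3. Choosing z on |z|=r so that -8·z^3 is real positive (always possible by picking arg z appropriately) gives |f(z)| = e^{8r^3 + -1}, matching the bound. The additive constant -1 does not affect log log M(r) ~ 3·log r. Hence ρ = 3.
Therefore ρ = 3.

Order ρ = 3.


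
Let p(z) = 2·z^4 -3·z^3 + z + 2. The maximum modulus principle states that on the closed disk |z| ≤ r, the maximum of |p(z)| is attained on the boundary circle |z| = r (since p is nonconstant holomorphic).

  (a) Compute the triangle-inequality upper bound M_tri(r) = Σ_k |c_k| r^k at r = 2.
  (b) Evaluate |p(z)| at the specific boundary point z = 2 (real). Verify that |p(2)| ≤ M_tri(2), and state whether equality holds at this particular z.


Coefficients: c_0 = 2, c_1 = 1, c_2 = 0, c_3 = -3, c_4 = 2. Radius r = 2.
Part (a). Triangle bound: M_tri(r) = Σ_k |c_k| r^k
  = |2|·2^0 + |1|·2^1 + |0|·2^2 + |-3|·2^3 + |2|·2^4
  = 2 + 2 + 0 + 24 + 32 = 60.
This bounds M(r) := max_{|z|=r} |p(z)| from above; equality holds iff all terms c_k z^k can be made to align in phase at a single z on |z|=r.
Part (b). At z = 2 (real, on the circle |z| = r):
  p(2) = (2)·2^0 + (1)·2^1 + (0)·2^2 + (-3)·2^3 + (2)·2^4 = 12.
  |p(2)| = 12.
Check: |p(2)| = 12 ≤ 60 = M_tri(2). ✓ Equality does not hold at z = 2 (the coefficients have mixed signs, so the terms do not all align in phase there).

M_tri(2) = 60; |p(2)| = 12; equality at z=2: no.


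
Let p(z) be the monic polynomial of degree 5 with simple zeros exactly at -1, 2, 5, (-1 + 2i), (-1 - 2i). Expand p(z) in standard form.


The polynomial is p(z) = ∏_{α ∈ S} (z − α), where S = {-1, 2, 5, (-1 + 2i), (-1 - 2i)}.
Expanding the product yields: p(z) = z^5 -4·z^4 -4·z^3 -14·z^2 + 35·z + 50.
Note conjugate pairs combine to real quadratics: (z − (-1+2i))(z − (-1−2i)) = z² + 2z + 5.
The resulting polynomial has degree 5 and real coefficients as required.

p(z) = z^5 -4·z^4 -4·z^3 -14·z^2 + 35·z + 50.
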